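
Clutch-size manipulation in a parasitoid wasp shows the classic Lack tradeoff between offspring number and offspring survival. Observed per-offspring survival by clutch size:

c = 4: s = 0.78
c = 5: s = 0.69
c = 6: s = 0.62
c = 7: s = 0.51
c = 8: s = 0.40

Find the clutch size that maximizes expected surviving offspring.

6

Expected surviving offspring = c × s(c):
  c=4: 4 × 0.78 = 3.120
  c=5: 5 × 0.69 = 3.450
  c=6: 6 × 0.62 = 3.720
  c=7: 7 × 0.51 = 3.570
  c=8: 8 × 0.40 = 3.200
Maximum at c = 6 (3.720 surviving offspring).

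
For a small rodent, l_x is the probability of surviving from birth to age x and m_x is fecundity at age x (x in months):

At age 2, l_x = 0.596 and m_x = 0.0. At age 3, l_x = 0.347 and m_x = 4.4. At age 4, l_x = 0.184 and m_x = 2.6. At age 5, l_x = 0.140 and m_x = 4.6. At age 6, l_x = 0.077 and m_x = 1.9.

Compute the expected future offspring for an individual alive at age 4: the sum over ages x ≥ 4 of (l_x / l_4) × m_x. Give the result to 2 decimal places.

6.90

l_4 = 0.184. Conditional survival from age 4 to x is l_x / l_4.
  x=4: (0.184/0.184) × 2.6 = 2.6000
  x=5: (0.140/0.184) × 4.6 = 3.5000
  x=6: (0.077/0.184) × 1.9 = 0.7951
Sum = 2.6000 + 3.5000 + 0.7951 = 6.8951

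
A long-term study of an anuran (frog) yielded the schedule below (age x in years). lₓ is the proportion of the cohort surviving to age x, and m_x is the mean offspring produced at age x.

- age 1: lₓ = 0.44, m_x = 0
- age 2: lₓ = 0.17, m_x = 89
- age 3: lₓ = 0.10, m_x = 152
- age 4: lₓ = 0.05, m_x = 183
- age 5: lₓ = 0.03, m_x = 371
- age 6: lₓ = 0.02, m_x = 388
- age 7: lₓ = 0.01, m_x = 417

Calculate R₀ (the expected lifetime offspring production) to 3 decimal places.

62.540

R₀ = Σ lₓ m_x:
  age 1: 0.44 × 0 = 0.0000
  age 2: 0.17 × 89 = 15.1300
  age 3: 0.10 × 152 = 15.2000
  age 4: 0.05 × 183 = 9.1500
  age 5: 0.03 × 371 = 11.1300
  age 6: 0.02 × 388 = 7.7600
  age 7: 0.01 × 417 = 4.1700
R₀ = 0.0000 + 15.1300 + 15.2000 + 9.1500 + 11.1300 + 7.7600 + 4.1700 = 62.5400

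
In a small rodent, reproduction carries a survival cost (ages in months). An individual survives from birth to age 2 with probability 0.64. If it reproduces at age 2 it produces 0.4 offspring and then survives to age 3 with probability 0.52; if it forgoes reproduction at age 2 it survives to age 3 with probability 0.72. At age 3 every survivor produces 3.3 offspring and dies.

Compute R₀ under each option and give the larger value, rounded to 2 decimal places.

breed at age 2: R₀ = 0.64 × (0.4 + 0.52 × 3.3) = 0.64 × 2.1160 = 1.3542
delay to age 3: R₀ = 0.64 × (0.72 × 3.3) = 0.64 × 2.3760 = 1.5206
Higher: delay to age 3 (1.5206).

1.52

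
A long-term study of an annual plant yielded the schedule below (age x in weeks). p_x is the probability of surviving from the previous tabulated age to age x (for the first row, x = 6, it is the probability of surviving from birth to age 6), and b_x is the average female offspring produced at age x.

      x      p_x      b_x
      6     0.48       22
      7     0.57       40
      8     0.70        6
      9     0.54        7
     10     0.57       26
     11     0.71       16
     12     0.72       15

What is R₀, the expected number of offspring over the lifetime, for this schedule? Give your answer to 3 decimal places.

Survivorship from birth: l_x = p_6·p_7·…·p_x.
  l_6 = 0.48000
  l_7 = 0.27360
  l_8 = 0.19152
  l_9 = 0.10342
  l_10 = 0.05895
  l_11 = 0.04185
  l_12 = 0.03014
R₀ = Σ l_x b_x:
  age 6: 0.48000 × 22 = 10.5600
  age 7: 0.27360 × 40 = 10.9440
  age 8: 0.19152 × 6 = 1.1491
  age 9: 0.10342 × 7 = 0.7239
  age 10: 0.05895 × 26 = 1.5327
  age 11: 0.04185 × 16 = 0.6696
  age 12: 0.03014 × 15 = 0.4521
R₀ = 10.5600 + 10.9440 + 1.1491 + 0.7239 + 1.5327 + 0.6696 + 0.4521 = 26.0315

26.031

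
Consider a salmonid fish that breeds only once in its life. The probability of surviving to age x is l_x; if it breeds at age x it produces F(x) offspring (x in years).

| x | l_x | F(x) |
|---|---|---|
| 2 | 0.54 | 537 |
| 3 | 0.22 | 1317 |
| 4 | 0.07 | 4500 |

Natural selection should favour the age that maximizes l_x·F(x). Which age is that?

4

Expected offspring if breeding at age x = l_x × F(x):
  age 2: 0.54 × 537 = 289.980
  age 3: 0.22 × 1317 = 289.740
  age 4: 0.07 × 4500 = 315.000
Maximum at age 4 (315.000).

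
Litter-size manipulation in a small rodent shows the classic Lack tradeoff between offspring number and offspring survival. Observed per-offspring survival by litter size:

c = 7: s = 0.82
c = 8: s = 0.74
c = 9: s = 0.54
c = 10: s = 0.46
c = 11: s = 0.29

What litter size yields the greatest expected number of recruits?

Expected recruits = c × s(c):
  c=7: 7 × 0.82 = 5.740
  c=8: 8 × 0.74 = 5.920
  c=9: 9 × 0.54 = 4.860
  c=10: 10 × 0.46 = 4.600
  c=11: 11 × 0.29 = 3.190
Maximum at c = 8 (5.920 recruits).

8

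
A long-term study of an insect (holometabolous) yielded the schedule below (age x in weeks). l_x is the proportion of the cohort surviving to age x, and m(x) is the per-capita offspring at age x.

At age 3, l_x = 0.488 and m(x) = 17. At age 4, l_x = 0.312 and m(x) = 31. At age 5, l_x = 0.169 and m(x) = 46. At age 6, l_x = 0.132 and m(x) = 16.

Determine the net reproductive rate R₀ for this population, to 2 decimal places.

R₀ = Σ l_x m(x):
  age 3: 0.488 × 17 = 8.2960
  age 4: 0.312 × 31 = 9.6720
  age 5: 0.169 × 46 = 7.7740
  age 6: 0.132 × 16 = 2.1120
R₀ = 8.2960 + 9.6720 + 7.7740 + 2.1120 = 27.8540

27.85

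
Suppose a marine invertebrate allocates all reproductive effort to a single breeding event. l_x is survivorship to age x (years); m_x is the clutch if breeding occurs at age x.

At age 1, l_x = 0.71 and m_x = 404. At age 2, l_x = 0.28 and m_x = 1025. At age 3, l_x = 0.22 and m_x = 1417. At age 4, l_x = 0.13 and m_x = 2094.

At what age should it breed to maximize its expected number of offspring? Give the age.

3

Expected offspring if breeding at age x = l_x × m_x:
  age 1: 0.71 × 404 = 286.840
  age 2: 0.28 × 1025 = 287.000
  age 3: 0.22 × 1417 = 311.740
  age 4: 0.13 × 2094 = 272.220
Maximum at age 3 (311.740).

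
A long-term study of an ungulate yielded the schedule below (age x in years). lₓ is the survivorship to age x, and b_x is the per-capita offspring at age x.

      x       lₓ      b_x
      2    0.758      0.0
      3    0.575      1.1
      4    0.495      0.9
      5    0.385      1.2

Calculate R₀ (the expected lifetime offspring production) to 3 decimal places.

1.540

R₀ = Σ lₓ b_x:
  age 2: 0.758 × 0.0 = 0.0000
  age 3: 0.575 × 1.1 = 0.6325
  age 4: 0.495 × 0.9 = 0.4455
  age 5: 0.385 × 1.2 = 0.4620
R₀ = 0.0000 + 0.6325 + 0.4455 + 0.4620 = 1.5400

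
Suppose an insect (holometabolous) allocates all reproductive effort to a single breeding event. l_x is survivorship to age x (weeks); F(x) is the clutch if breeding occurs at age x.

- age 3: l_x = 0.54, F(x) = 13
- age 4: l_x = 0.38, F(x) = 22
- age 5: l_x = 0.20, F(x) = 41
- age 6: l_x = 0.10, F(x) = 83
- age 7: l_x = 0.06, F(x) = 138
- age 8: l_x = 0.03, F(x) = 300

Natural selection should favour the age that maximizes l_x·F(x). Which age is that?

8

Expected offspring if breeding at age x = l_x × F(x):
  age 3: 0.54 × 13 = 7.020
  age 4: 0.38 × 22 = 8.360
  age 5: 0.20 × 41 = 8.200
  age 6: 0.10 × 83 = 8.300
  age 7: 0.06 × 138 = 8.280
  age 8: 0.03 × 300 = 9.000
Maximum at age 8 (9.000).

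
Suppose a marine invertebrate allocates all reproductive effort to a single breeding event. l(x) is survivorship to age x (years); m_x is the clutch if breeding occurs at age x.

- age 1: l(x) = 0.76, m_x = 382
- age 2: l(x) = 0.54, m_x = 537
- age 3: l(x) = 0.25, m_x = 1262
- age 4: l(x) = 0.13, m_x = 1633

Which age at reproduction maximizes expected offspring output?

Expected offspring if breeding at age x = l(x) × m_x:
  age 1: 0.76 × 382 = 290.320
  age 2: 0.54 × 537 = 289.980
  age 3: 0.25 × 1262 = 315.500
  age 4: 0.13 × 1633 = 212.290
Maximum at age 3 (315.500).

3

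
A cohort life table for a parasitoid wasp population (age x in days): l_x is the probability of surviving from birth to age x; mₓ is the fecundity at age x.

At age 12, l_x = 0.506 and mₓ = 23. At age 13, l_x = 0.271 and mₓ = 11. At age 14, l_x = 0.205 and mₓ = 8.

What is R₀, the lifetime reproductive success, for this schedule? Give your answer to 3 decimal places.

R₀ = Σ l_x mₓ:
  age 12: 0.506 × 23 = 11.6380
  age 13: 0.271 × 11 = 2.9810
  age 14: 0.205 × 8 = 1.6400
R₀ = 11.6380 + 2.9810 + 1.6400 = 16.2590

16.259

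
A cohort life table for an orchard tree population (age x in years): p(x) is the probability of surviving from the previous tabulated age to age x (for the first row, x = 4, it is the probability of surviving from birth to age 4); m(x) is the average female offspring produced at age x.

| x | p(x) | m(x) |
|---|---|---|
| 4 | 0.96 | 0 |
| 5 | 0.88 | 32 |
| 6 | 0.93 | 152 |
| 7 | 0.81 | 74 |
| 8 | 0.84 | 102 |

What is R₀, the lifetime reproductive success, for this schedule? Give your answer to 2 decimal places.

Survivorship from birth: l_x = p_4·p_5·…·p_x.
  l_4 = 0.96000
  l_5 = 0.84480
  l_6 = 0.78566
  l_7 = 0.63639
  l_8 = 0.53457
R₀ = Σ l_x m(x):
  age 4: 0.96000 × 0 = 0.0000
  age 5: 0.84480 × 32 = 27.0336
  age 6: 0.78566 × 152 = 119.4203
  age 7: 0.63639 × 74 = 47.0929
  age 8: 0.53457 × 102 = 54.5261
R₀ = 0.0000 + 27.0336 + 119.4203 + 47.0929 + 54.5261 = 248.0729

248.07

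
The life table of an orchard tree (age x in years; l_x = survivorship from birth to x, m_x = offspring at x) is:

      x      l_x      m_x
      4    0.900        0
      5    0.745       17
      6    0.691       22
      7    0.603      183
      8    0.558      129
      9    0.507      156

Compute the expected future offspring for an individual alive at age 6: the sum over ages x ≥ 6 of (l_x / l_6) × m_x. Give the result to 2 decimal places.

400.33

l_6 = 0.691. Conditional survival from age 6 to x is l_x / l_6.
  x=6: (0.691/0.691) × 22 = 22.0000
  x=7: (0.603/0.691) × 183 = 159.6946
  x=8: (0.558/0.691) × 129 = 104.1708
  x=9: (0.507/0.691) × 156 = 114.4602
Sum = 22.0000 + 159.6946 + 104.1708 + 114.4602 = 400.3256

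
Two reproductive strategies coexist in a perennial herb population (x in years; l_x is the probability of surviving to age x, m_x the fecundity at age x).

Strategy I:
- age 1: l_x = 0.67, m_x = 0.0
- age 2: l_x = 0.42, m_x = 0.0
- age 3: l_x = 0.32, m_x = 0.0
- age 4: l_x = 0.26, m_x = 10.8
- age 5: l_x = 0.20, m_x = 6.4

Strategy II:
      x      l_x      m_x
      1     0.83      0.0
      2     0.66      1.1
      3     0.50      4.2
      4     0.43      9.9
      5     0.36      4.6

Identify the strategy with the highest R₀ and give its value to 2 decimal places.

Strategy I: R₀ = 0.67×0.0 + 0.42×0.0 + 0.32×0.0 + 0.26×10.8 + 0.20×6.4 = 4.0880
Strategy II: R₀ = 0.83×0.0 + 0.66×1.1 + 0.50×4.2 + 0.43×9.9 + 0.36×4.6 = 8.7390
Highest R₀: strategy II with 8.7390.

8.74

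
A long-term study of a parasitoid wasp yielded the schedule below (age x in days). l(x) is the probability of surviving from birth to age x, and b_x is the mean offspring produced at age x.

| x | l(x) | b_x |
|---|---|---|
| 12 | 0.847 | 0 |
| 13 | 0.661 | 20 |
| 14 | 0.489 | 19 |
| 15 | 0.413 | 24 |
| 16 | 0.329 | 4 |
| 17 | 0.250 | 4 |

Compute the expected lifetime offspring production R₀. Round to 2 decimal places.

R₀ = Σ l(x) b_x:
  age 12: 0.847 × 0 = 0.0000
  age 13: 0.661 × 20 = 13.2200
  age 14: 0.489 × 19 = 9.2910
  age 15: 0.413 × 24 = 9.9120
  age 16: 0.329 × 4 = 1.3160
  age 17: 0.250 × 4 = 1.0000
R₀ = 0.0000 + 13.2200 + 9.2910 + 9.9120 + 1.3160 + 1.0000 = 34.7390

34.74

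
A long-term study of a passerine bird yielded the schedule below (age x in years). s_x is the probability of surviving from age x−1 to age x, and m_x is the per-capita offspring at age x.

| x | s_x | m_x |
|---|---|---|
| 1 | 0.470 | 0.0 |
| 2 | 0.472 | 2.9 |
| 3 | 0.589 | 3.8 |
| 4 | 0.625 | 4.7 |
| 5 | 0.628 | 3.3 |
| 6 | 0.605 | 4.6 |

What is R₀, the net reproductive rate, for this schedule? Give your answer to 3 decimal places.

Survivorship from birth: l_x = s_1·s_2·…·s_x.
  l_1 = 0.47000
  l_2 = 0.22184
  l_3 = 0.13066
  l_4 = 0.08166
  l_5 = 0.05129
  l_6 = 0.03103
R₀ = Σ l_x m_x:
  age 1: 0.47000 × 0.0 = 0.0000
  age 2: 0.22184 × 2.9 = 0.6433
  age 3: 0.13066 × 3.8 = 0.4965
  age 4: 0.08166 × 4.7 = 0.3838
  age 5: 0.05129 × 3.3 = 0.1693
  age 6: 0.03103 × 4.6 = 0.1427
R₀ = 0.0000 + 0.6433 + 0.4965 + 0.3838 + 0.1693 + 0.1427 = 1.8356

1.836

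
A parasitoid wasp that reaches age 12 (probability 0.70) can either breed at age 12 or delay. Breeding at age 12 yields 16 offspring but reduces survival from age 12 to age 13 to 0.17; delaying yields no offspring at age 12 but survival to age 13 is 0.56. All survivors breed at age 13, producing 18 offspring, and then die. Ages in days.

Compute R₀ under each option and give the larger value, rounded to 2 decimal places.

13.34

breed at age 12: R₀ = 0.70 × (16 + 0.17 × 18) = 0.70 × 19.0600 = 13.3420
delay to age 13: R₀ = 0.70 × (0.56 × 18) = 0.70 × 10.0800 = 7.0560
Higher: breed at age 12 (13.3420).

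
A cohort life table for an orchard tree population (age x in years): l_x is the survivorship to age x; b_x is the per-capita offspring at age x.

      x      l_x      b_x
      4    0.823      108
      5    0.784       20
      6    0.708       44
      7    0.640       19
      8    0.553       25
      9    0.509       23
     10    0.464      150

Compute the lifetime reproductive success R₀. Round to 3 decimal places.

R₀ = Σ l_x b_x:
  age 4: 0.823 × 108 = 88.8840
  age 5: 0.784 × 20 = 15.6800
  age 6: 0.708 × 44 = 31.1520
  age 7: 0.640 × 19 = 12.1600
  age 8: 0.553 × 25 = 13.8250
  age 9: 0.509 × 23 = 11.7070
  age 10: 0.464 × 150 = 69.6000
R₀ = 88.8840 + 15.6800 + 31.1520 + 12.1600 + 13.8250 + 11.7070 + 69.6000 = 243.0080

243.008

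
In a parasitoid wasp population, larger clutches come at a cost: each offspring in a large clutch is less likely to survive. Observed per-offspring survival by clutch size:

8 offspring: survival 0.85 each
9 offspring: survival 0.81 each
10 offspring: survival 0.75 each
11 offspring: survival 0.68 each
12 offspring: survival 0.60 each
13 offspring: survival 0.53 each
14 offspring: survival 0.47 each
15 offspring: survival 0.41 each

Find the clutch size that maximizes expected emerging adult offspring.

10

Expected emerging adult offspring = c × s(c):
  c=8: 8 × 0.85 = 6.800
  c=9: 9 × 0.81 = 7.290
  c=10: 10 × 0.75 = 7.500
  c=11: 11 × 0.68 = 7.480
  c=12: 12 × 0.60 = 7.200
  c=13: 13 × 0.53 = 6.890
  c=14: 14 × 0.47 = 6.580
  c=15: 15 × 0.41 = 6.150
Maximum at c = 10 (7.500 emerging adult offspring).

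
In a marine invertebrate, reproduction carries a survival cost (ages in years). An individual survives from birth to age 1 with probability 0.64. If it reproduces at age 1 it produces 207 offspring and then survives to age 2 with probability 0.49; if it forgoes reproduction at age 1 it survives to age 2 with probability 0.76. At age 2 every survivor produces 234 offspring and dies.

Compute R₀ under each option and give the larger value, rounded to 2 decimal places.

205.86

breed at age 1: R₀ = 0.64 × (207 + 0.49 × 234) = 0.64 × 321.6600 = 205.8624
delay to age 2: R₀ = 0.64 × (0.76 × 234) = 0.64 × 177.8400 = 113.8176
Higher: breed at age 1 (205.8624).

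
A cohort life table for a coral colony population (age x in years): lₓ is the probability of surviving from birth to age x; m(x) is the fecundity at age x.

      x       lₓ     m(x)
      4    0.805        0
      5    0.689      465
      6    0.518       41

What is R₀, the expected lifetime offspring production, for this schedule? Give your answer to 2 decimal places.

341.62

R₀ = Σ lₓ m(x):
  age 4: 0.805 × 0 = 0.0000
  age 5: 0.689 × 465 = 320.3850
  age 6: 0.518 × 41 = 21.2380
R₀ = 0.0000 + 320.3850 + 21.2380 = 341.6230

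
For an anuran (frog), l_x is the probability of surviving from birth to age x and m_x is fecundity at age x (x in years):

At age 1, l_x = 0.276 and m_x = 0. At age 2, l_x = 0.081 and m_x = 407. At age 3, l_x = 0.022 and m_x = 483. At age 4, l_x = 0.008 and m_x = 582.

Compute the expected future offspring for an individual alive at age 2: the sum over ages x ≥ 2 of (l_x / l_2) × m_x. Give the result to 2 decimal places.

595.67

l_2 = 0.081. Conditional survival from age 2 to x is l_x / l_2.
  x=2: (0.081/0.081) × 407 = 407.0000
  x=3: (0.022/0.081) × 483 = 131.1852
  x=4: (0.008/0.081) × 582 = 57.4815
Sum = 407.0000 + 131.1852 + 57.4815 = 595.6667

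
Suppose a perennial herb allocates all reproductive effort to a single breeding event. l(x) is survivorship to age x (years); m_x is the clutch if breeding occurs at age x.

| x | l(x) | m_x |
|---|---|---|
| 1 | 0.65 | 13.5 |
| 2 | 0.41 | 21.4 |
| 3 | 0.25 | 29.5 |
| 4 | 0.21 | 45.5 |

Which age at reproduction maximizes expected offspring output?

4

Expected offspring if breeding at age x = l(x) × m_x:
  age 1: 0.65 × 13.5 = 8.775
  age 2: 0.41 × 21.4 = 8.774
  age 3: 0.25 × 29.5 = 7.375
  age 4: 0.21 × 45.5 = 9.555
Maximum at age 4 (9.555).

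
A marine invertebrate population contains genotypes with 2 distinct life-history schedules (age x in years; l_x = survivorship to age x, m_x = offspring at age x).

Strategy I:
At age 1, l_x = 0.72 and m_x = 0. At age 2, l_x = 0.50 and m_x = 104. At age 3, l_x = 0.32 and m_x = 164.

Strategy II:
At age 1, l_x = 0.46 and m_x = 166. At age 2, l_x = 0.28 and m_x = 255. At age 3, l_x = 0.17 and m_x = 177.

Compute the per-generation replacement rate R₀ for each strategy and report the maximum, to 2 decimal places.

177.85

Strategy I: R₀ = 0.72×0 + 0.50×104 + 0.32×164 = 104.4800
Strategy II: R₀ = 0.46×166 + 0.28×255 + 0.17×177 = 177.8500
Highest R₀: strategy II with 177.8500.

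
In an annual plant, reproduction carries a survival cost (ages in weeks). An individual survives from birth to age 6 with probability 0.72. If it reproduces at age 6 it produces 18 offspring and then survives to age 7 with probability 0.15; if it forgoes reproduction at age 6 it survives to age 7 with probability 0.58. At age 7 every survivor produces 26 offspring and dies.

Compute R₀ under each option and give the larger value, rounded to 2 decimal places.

breed at age 6: R₀ = 0.72 × (18 + 0.15 × 26) = 0.72 × 21.9000 = 15.7680
delay to age 7: R₀ = 0.72 × (0.58 × 26) = 0.72 × 15.0800 = 10.8576
Higher: breed at age 6 (15.7680).

15.77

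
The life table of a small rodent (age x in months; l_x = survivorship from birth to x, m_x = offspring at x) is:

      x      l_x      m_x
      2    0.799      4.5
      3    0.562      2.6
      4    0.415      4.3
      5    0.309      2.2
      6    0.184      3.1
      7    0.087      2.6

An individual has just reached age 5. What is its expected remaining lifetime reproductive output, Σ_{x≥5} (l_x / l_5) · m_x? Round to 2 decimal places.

4.78

l_5 = 0.309. Conditional survival from age 5 to x is l_x / l_5.
  x=5: (0.309/0.309) × 2.2 = 2.2000
  x=6: (0.184/0.309) × 3.1 = 1.8460
  x=7: (0.087/0.309) × 2.6 = 0.7320
Sum = 2.2000 + 1.8460 + 0.7320 = 4.7780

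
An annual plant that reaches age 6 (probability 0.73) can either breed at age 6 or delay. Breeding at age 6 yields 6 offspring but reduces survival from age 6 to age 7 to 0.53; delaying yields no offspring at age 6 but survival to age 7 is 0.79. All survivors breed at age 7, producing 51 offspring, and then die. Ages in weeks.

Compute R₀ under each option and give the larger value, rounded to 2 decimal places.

breed at age 6: R₀ = 0.73 × (6 + 0.53 × 51) = 0.73 × 33.0300 = 24.1119
delay to age 7: R₀ = 0.73 × (0.79 × 51) = 0.73 × 40.2900 = 29.4117
Higher: delay to age 7 (29.4117).

29.41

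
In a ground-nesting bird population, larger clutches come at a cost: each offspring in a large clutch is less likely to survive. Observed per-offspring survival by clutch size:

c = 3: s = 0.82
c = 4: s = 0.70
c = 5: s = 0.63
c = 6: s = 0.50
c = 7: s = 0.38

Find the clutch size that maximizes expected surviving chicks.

Expected surviving chicks = c × s(c):
  c=3: 3 × 0.82 = 2.460
  c=4: 4 × 0.70 = 2.800
  c=5: 5 × 0.63 = 3.150
  c=6: 6 × 0.50 = 3.000
  c=7: 7 × 0.38 = 2.660
Maximum at c = 5 (3.150 surviving chicks).

5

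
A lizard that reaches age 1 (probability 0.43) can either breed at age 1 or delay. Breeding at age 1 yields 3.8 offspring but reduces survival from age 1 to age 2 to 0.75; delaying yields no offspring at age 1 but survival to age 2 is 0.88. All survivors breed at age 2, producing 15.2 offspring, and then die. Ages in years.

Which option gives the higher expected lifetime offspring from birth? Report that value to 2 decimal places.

6.54

breed at age 1: R₀ = 0.43 × (3.8 + 0.75 × 15.2) = 0.43 × 15.2000 = 6.5360
delay to age 2: R₀ = 0.43 × (0.88 × 15.2) = 0.43 × 13.3760 = 5.7517
Higher: breed at age 1 (6.5360).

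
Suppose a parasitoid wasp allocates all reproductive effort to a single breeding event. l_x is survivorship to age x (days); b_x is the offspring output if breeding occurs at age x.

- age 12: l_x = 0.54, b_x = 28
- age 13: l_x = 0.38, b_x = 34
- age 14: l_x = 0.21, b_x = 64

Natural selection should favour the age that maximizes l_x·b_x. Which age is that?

Expected offspring if breeding at age x = l_x × b_x:
  age 12: 0.54 × 28 = 15.120
  age 13: 0.38 × 34 = 12.920
  age 14: 0.21 × 64 = 13.440
Maximum at age 12 (15.120).

12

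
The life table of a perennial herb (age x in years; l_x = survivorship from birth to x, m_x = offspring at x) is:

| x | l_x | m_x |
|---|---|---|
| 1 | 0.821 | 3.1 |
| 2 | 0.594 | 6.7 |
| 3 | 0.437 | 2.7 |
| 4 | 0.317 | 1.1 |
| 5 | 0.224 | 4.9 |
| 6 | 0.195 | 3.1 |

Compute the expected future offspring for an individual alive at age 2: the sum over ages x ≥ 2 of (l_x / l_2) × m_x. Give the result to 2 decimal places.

l_2 = 0.594. Conditional survival from age 2 to x is l_x / l_2.
  x=2: (0.594/0.594) × 6.7 = 6.7000
  x=3: (0.437/0.594) × 2.7 = 1.9864
  x=4: (0.317/0.594) × 1.1 = 0.5870
  x=5: (0.224/0.594) × 4.9 = 1.8478
  x=6: (0.195/0.594) × 3.1 = 1.0177
Sum = 6.7000 + 1.9864 + 0.5870 + 1.8478 + 1.0177 = 12.1389

12.14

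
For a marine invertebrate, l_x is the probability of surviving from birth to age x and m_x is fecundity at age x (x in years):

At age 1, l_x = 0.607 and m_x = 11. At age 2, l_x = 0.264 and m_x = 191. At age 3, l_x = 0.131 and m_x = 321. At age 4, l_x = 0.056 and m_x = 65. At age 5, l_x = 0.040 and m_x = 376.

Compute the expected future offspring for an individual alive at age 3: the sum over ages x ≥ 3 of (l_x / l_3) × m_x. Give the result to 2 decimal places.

463.60

l_3 = 0.131. Conditional survival from age 3 to x is l_x / l_3.
  x=3: (0.131/0.131) × 321 = 321.0000
  x=4: (0.056/0.131) × 65 = 27.7863
  x=5: (0.040/0.131) × 376 = 114.8092
Sum = 321.0000 + 27.7863 + 114.8092 = 463.5954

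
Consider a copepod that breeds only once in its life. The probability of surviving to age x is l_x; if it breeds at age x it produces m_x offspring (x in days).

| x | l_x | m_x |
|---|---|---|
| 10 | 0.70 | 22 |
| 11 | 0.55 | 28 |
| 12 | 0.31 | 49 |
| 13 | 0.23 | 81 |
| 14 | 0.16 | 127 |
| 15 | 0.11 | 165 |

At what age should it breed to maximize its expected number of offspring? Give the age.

14

Expected offspring if breeding at age x = l_x × m_x:
  age 10: 0.70 × 22 = 15.400
  age 11: 0.55 × 28 = 15.400
  age 12: 0.31 × 49 = 15.190
  age 13: 0.23 × 81 = 18.630
  age 14: 0.16 × 127 = 20.320
  age 15: 0.11 × 165 = 18.150
Maximum at age 14 (20.320).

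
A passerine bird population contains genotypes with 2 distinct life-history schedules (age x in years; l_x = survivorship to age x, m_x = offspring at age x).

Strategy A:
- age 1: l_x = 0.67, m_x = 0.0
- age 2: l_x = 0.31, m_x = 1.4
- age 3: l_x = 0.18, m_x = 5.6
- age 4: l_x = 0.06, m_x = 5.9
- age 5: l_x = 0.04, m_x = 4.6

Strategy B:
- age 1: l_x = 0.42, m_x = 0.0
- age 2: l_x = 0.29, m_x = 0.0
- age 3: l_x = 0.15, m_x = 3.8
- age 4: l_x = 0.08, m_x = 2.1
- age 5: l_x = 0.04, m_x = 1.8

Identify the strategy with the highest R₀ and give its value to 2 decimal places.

1.98

Strategy A: R₀ = 0.67×0.0 + 0.31×1.4 + 0.18×5.6 + 0.06×5.9 + 0.04×4.6 = 1.9800
Strategy B: R₀ = 0.42×0.0 + 0.29×0.0 + 0.15×3.8 + 0.08×2.1 + 0.04×1.8 = 0.8100
Highest R₀: strategy A with 1.9800.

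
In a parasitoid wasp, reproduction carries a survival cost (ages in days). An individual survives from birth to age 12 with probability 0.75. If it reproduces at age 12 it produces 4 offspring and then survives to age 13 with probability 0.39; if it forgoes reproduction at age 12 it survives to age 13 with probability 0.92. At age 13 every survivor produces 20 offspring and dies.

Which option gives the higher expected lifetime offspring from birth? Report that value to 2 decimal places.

13.80

breed at age 12: R₀ = 0.75 × (4 + 0.39 × 20) = 0.75 × 11.8000 = 8.8500
delay to age 13: R₀ = 0.75 × (0.92 × 20) = 0.75 × 18.4000 = 13.8000
Higher: delay to age 13 (13.8000).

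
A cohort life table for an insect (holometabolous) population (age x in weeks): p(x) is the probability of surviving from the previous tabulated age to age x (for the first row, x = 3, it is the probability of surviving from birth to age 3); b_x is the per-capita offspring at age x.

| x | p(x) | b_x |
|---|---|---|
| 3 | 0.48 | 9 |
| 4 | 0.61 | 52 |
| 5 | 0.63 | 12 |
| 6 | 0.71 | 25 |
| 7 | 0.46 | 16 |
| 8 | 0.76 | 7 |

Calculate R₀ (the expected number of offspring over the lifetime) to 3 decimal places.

Survivorship from birth: l_x = p_3·p_4·…·p_x.
  l_3 = 0.48000
  l_4 = 0.29280
  l_5 = 0.18446
  l_6 = 0.13097
  l_7 = 0.06025
  l_8 = 0.04579
R₀ = Σ l_x b_x:
  age 3: 0.48000 × 9 = 4.3200
  age 4: 0.29280 × 52 = 15.2256
  age 5: 0.18446 × 12 = 2.2135
  age 6: 0.13097 × 25 = 3.2742
  age 7: 0.06025 × 16 = 0.9640
  age 8: 0.04579 × 7 = 0.3205
R₀ = 4.3200 + 15.2256 + 2.2135 + 3.2742 + 0.9640 + 0.3205 = 26.3179

26.318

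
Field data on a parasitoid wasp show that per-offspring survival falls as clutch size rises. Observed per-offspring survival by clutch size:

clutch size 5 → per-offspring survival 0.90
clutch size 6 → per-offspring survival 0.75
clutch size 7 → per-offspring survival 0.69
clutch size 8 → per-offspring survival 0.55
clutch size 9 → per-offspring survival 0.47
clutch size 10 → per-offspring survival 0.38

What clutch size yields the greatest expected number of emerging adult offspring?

7

Expected emerging adult offspring = c × s(c):
  c=5: 5 × 0.90 = 4.500
  c=6: 6 × 0.75 = 4.500
  c=7: 7 × 0.69 = 4.830
  c=8: 8 × 0.55 = 4.400
  c=9: 9 × 0.47 = 4.230
  c=10: 10 × 0.38 = 3.800
Maximum at c = 7 (4.830 emerging adult offspring).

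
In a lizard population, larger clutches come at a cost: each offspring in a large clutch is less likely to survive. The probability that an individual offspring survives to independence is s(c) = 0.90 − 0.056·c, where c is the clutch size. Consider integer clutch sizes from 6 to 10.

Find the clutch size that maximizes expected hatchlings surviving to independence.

Expected hatchlings surviving to independence = c × s(c):
  c=6: 6 × 0.564 = 3.384
  c=7: 7 × 0.508 = 3.556
  c=8: 8 × 0.452 = 3.616
  c=9: 9 × 0.396 = 3.564
  c=10: 10 × 0.340 = 3.400
Maximum at c = 8 (3.616 hatchlings surviving to independence).

8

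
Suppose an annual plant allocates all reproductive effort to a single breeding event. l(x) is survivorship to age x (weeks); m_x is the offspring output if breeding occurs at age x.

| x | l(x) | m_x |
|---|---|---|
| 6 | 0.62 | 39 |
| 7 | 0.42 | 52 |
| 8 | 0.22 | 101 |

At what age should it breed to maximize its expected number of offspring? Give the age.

6

Expected offspring if breeding at age x = l(x) × m_x:
  age 6: 0.62 × 39 = 24.180
  age 7: 0.42 × 52 = 21.840
  age 8: 0.22 × 101 = 22.220
Maximum at age 6 (24.180).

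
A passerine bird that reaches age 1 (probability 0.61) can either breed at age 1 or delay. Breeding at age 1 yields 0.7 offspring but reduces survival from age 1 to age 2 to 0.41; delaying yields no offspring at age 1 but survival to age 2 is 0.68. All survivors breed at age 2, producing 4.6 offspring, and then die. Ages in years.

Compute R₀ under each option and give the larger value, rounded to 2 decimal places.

breed at age 1: R₀ = 0.61 × (0.7 + 0.41 × 4.6) = 0.61 × 2.5860 = 1.5775
delay to age 2: R₀ = 0.61 × (0.68 × 4.6) = 0.61 × 3.1280 = 1.9081
Higher: delay to age 2 (1.9081).

1.91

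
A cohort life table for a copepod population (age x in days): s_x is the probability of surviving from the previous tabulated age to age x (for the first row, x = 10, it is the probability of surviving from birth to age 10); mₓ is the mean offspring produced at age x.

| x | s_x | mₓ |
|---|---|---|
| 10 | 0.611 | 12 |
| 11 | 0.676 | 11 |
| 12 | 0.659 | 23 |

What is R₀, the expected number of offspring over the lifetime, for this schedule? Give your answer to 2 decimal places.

Survivorship from birth: l_x = s_10·s_11·…·s_x.
  l_10 = 0.61100
  l_11 = 0.41304
  l_12 = 0.27219
R₀ = Σ l_x mₓ:
  age 10: 0.61100 × 12 = 7.3320
  age 11: 0.41304 × 11 = 4.5434
  age 12: 0.27219 × 23 = 6.2604
R₀ = 7.3320 + 4.5434 + 6.2604 = 18.1358

18.14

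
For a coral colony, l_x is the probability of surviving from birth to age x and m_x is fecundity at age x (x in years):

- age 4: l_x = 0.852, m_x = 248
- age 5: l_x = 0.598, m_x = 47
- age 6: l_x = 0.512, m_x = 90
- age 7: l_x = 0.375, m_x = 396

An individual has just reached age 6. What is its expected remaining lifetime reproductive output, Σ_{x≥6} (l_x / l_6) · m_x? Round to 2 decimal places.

l_6 = 0.512. Conditional survival from age 6 to x is l_x / l_6.
  x=6: (0.512/0.512) × 90 = 90.0000
  x=7: (0.375/0.512) × 396 = 290.0391
Sum = 90.0000 + 290.0391 = 380.0391

380.04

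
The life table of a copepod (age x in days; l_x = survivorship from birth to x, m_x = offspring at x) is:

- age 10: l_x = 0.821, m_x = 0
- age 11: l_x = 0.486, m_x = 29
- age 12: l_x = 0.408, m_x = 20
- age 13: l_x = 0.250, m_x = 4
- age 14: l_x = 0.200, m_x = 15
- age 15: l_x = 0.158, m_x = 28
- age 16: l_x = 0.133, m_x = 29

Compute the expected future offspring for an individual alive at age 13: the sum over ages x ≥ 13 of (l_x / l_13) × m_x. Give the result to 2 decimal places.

49.12

l_13 = 0.250. Conditional survival from age 13 to x is l_x / l_13.
  x=13: (0.250/0.250) × 4 = 4.0000
  x=14: (0.200/0.250) × 15 = 12.0000
  x=15: (0.158/0.250) × 28 = 17.6960
  x=16: (0.133/0.250) × 29 = 15.4280
Sum = 4.0000 + 12.0000 + 17.6960 + 15.4280 = 49.1240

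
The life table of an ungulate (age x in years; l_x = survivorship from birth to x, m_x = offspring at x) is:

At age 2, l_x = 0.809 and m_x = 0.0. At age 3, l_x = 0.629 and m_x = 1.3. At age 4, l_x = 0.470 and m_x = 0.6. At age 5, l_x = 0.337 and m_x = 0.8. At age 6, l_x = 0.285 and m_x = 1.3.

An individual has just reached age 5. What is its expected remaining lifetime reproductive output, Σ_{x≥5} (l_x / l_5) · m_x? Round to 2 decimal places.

l_5 = 0.337. Conditional survival from age 5 to x is l_x / l_5.
  x=5: (0.337/0.337) × 0.8 = 0.8000
  x=6: (0.285/0.337) × 1.3 = 1.0994
Sum = 0.8000 + 1.0994 = 1.8994

1.90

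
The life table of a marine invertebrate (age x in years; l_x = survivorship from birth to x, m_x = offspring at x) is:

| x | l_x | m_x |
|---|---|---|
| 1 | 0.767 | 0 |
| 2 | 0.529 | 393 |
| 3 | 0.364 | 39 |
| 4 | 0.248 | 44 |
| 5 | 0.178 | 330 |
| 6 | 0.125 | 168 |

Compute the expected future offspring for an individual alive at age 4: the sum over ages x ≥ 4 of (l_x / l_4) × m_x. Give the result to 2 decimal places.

365.53

l_4 = 0.248. Conditional survival from age 4 to x is l_x / l_4.
  x=4: (0.248/0.248) × 44 = 44.0000
  x=5: (0.178/0.248) × 330 = 236.8548
  x=6: (0.125/0.248) × 168 = 84.6774
Sum = 44.0000 + 236.8548 + 84.6774 = 365.5323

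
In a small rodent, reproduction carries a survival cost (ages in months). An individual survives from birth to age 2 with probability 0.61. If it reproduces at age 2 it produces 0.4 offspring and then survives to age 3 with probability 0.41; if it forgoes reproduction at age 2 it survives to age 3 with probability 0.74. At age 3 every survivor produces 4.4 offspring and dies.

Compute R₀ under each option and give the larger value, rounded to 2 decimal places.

1.99

breed at age 2: R₀ = 0.61 × (0.4 + 0.41 × 4.4) = 0.61 × 2.2040 = 1.3444
delay to age 3: R₀ = 0.61 × (0.74 × 4.4) = 0.61 × 3.2560 = 1.9862
Higher: delay to age 3 (1.9862).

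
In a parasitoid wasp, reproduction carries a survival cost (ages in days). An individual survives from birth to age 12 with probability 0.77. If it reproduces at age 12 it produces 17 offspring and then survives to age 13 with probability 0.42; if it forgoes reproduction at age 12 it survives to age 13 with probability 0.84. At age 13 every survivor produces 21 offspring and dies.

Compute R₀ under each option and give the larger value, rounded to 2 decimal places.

19.88

breed at age 12: R₀ = 0.77 × (17 + 0.42 × 21) = 0.77 × 25.8200 = 19.8814
delay to age 13: R₀ = 0.77 × (0.84 × 21) = 0.77 × 17.6400 = 13.5828
Higher: breed at age 12 (19.8814).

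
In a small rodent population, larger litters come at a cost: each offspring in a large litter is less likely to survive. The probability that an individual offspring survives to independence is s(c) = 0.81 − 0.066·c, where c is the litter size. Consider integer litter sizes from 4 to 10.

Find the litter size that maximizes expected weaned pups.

Expected weaned pups = c × s(c):
  c=4: 4 × 0.546 = 2.184
  c=5: 5 × 0.480 = 2.400
  c=6: 6 × 0.414 = 2.484
  c=7: 7 × 0.348 = 2.436
  c=8: 8 × 0.282 = 2.256
  c=9: 9 × 0.216 = 1.944
  c=10: 10 × 0.150 = 1.500
Maximum at c = 6 (2.484 weaned pups).

6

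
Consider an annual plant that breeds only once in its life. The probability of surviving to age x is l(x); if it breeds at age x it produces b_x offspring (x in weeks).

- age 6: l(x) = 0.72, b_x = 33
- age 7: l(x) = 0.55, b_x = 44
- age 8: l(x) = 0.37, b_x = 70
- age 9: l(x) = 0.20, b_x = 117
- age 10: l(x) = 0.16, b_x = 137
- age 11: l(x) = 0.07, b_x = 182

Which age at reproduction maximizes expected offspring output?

8

Expected offspring if breeding at age x = l(x) × b_x:
  age 6: 0.72 × 33 = 23.760
  age 7: 0.55 × 44 = 24.200
  age 8: 0.37 × 70 = 25.900
  age 9: 0.20 × 117 = 23.400
  age 10: 0.16 × 137 = 21.920
  age 11: 0.07 × 182 = 12.740
Maximum at age 8 (25.900).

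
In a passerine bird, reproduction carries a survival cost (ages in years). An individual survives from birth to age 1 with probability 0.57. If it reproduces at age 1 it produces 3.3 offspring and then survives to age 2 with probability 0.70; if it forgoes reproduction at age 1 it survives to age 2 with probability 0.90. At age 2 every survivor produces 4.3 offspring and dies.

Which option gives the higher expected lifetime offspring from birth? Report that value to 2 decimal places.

breed at age 1: R₀ = 0.57 × (3.3 + 0.70 × 4.3) = 0.57 × 6.3100 = 3.5967
delay to age 2: R₀ = 0.57 × (0.90 × 4.3) = 0.57 × 3.8700 = 2.2059
Higher: breed at age 1 (3.5967).

3.60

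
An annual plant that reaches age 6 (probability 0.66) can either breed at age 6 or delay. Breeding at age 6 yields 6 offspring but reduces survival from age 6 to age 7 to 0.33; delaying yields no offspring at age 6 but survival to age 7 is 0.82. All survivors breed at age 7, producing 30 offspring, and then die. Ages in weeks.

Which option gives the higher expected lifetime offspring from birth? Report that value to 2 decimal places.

16.24

breed at age 6: R₀ = 0.66 × (6 + 0.33 × 30) = 0.66 × 15.9000 = 10.4940
delay to age 7: R₀ = 0.66 × (0.82 × 30) = 0.66 × 24.6000 = 16.2360
Higher: delay to age 7 (16.2360).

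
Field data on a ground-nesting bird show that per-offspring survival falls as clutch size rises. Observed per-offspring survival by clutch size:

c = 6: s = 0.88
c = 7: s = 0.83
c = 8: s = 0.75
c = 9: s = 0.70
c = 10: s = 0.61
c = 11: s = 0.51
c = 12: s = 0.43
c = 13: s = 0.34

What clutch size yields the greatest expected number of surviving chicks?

9

Expected surviving chicks = c × s(c):
  c=6: 6 × 0.88 = 5.280
  c=7: 7 × 0.83 = 5.810
  c=8: 8 × 0.75 = 6.000
  c=9: 9 × 0.70 = 6.300
  c=10: 10 × 0.61 = 6.100
  c=11: 11 × 0.51 = 5.610
  c=12: 12 × 0.43 = 5.160
  c=13: 13 × 0.34 = 4.420
Maximum at c = 9 (6.300 surviving chicks).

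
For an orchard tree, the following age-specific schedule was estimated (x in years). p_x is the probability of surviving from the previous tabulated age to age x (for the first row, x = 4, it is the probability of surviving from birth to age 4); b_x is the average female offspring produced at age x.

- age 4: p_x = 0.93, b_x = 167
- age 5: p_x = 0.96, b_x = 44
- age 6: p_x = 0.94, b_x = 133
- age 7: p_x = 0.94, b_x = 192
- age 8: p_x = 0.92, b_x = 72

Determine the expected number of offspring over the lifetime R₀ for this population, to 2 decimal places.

509.93

Survivorship from birth: l_x = p_4·p_5·…·p_x.
  l_4 = 0.93000
  l_5 = 0.89280
  l_6 = 0.83923
  l_7 = 0.78888
  l_8 = 0.72577
R₀ = Σ l_x b_x:
  age 4: 0.93000 × 167 = 155.3100
  age 5: 0.89280 × 44 = 39.2832
  age 6: 0.83923 × 133 = 111.6176
  age 7: 0.78888 × 192 = 151.4650
  age 8: 0.72577 × 72 = 52.2554
R₀ = 155.3100 + 39.2832 + 111.6176 + 151.4650 + 52.2554 = 509.9312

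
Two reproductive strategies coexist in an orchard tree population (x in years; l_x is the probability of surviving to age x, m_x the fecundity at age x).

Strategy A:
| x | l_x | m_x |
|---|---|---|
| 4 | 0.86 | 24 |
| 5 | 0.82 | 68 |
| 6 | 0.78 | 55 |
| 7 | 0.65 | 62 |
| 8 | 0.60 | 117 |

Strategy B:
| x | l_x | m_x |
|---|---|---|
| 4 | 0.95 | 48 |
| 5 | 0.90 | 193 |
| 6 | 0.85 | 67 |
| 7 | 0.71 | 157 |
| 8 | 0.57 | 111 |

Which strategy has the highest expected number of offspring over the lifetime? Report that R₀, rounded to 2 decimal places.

Strategy A: R₀ = 0.86×24 + 0.82×68 + 0.78×55 + 0.65×62 + 0.60×117 = 229.8000
Strategy B: R₀ = 0.95×48 + 0.90×193 + 0.85×67 + 0.71×157 + 0.57×111 = 450.9900
Highest R₀: strategy B with 450.9900.

450.99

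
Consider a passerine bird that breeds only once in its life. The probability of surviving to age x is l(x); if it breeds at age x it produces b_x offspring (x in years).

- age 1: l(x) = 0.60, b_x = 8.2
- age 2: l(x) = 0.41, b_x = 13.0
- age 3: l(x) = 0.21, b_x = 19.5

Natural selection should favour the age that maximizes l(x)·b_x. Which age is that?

Expected offspring if breeding at age x = l(x) × b_x:
  age 1: 0.60 × 8.2 = 4.920
  age 2: 0.41 × 13.0 = 5.330
  age 3: 0.21 × 19.5 = 4.095
Maximum at age 2 (5.330).

2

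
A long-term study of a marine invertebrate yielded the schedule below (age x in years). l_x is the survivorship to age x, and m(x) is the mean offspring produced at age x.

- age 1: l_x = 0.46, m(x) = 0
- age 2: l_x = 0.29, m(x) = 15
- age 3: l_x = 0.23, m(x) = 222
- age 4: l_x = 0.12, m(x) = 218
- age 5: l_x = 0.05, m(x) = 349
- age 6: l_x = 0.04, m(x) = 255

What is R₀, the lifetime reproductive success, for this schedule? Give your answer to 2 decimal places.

109.22

R₀ = Σ l_x m(x):
  age 1: 0.46 × 0 = 0.0000
  age 2: 0.29 × 15 = 4.3500
  age 3: 0.23 × 222 = 51.0600
  age 4: 0.12 × 218 = 26.1600
  age 5: 0.05 × 349 = 17.4500
  age 6: 0.04 × 255 = 10.2000
R₀ = 0.0000 + 4.3500 + 51.0600 + 26.1600 + 17.4500 + 10.2000 = 109.2200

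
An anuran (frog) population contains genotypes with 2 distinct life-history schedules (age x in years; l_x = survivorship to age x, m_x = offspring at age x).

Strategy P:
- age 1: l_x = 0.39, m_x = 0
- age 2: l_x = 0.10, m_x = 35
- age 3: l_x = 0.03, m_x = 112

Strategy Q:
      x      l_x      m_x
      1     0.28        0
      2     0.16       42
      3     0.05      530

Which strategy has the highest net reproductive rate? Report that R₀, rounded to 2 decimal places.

Strategy P: R₀ = 0.39×0 + 0.10×35 + 0.03×112 = 6.8600
Strategy Q: R₀ = 0.28×0 + 0.16×42 + 0.05×530 = 33.2200
Highest R₀: strategy Q with 33.2200.

33.22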